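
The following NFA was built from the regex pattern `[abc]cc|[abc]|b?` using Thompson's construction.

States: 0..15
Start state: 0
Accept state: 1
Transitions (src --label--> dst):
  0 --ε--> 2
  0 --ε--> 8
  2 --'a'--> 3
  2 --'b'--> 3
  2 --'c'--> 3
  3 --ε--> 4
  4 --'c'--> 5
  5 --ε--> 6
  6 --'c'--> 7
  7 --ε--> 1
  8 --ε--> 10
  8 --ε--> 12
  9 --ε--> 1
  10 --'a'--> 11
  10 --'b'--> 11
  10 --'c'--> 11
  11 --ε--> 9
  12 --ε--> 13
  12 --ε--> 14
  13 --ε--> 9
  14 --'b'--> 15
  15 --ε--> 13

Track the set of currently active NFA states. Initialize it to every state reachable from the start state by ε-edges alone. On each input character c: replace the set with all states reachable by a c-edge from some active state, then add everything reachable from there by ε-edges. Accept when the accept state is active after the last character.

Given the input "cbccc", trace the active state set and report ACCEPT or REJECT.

Answer: REJECT

Derivation:
start: ε-closure({0}) = {0,1,2,8,9,10,12,13,14}
'c' @ 1: {1,3,4,9,11}  [accepting]
'b' @ 2: {}  — state set empty
rest 'ccc' ignored (set empty)
end set {} — state 1 not in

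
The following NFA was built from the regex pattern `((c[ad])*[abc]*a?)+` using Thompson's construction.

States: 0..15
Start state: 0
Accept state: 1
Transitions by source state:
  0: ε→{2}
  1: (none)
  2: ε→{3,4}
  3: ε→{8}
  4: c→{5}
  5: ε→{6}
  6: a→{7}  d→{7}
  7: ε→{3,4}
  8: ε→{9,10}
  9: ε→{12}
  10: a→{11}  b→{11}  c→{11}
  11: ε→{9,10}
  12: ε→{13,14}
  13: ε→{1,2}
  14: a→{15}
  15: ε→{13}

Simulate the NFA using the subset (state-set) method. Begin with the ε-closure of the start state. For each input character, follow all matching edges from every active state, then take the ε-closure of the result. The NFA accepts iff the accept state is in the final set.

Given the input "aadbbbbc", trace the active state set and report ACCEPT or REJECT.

Answer: REJECT

Steps:
initial (ε-close {0}): {0,1,2,3,4,8,9,10,12,13,14}
'a' @ 1: {1,2,3,4,8,9,10,11,12,13,14,15}  [accepting]
'a' @ 2: {1,2,3,4,8,9,10,11,12,13,14,15}  [accepting]
'd' @ 3: {}  — no active states
rest 'bbbbc' ignored (set empty)
final: {}; accept 1 not in set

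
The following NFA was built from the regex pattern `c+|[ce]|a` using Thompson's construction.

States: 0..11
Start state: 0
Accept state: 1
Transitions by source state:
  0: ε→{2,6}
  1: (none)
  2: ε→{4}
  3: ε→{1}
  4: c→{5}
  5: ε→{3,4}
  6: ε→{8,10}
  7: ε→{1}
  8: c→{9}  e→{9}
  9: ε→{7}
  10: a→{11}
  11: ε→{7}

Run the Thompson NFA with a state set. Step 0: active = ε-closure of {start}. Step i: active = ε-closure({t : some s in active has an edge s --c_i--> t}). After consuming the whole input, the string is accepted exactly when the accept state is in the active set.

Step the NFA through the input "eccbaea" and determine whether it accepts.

Answer: REJECT

Steps:
initial (ε-close {0}): {0,2,4,6,8,10}
'e' @ 1: {1,7,9}  (accept∈set)
'c' @ 2: {}  — state set empty
rest 'cbaea' ignored (set empty)
final: {}; accept 1 not in set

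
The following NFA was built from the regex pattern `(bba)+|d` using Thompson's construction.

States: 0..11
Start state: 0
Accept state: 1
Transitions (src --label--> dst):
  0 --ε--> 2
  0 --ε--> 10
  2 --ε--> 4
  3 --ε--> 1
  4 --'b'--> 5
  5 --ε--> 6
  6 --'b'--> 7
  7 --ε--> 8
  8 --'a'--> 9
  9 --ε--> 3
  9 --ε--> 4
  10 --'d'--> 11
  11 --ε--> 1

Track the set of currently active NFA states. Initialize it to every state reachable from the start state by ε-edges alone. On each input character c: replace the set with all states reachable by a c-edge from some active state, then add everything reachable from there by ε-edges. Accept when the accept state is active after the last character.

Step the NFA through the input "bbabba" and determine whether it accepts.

S₀ = ε-closure({0}) = {0,2,4,10}
'b' @ 1: {5,6}
'b' @ 2: {7,8}
'a' @ 3: {1,3,4,9}  [accepting]
'b' @ 4: {5,6}
'b' @ 5: {7,8}
'a' @ 6: {1,3,4,9}  [accepting]
end set {1,3,4,9} — state 1 in

Answer: ACCEPT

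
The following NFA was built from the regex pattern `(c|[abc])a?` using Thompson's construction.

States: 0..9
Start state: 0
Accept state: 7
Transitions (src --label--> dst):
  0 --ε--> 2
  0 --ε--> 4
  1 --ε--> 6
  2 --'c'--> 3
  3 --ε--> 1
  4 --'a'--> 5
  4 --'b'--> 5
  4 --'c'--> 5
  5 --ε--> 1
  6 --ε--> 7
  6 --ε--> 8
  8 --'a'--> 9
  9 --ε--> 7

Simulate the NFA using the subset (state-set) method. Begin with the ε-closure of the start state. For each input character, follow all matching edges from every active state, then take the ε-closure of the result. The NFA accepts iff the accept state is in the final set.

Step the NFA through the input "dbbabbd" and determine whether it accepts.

Answer: REJECT

Steps:
S₀ = ε-closure({0}) = {0,2,4}
'd' @ 1: {}  — state set empty
rest 'bbabbd' ignored (set empty)
after full input: {}  (accept=7 not in)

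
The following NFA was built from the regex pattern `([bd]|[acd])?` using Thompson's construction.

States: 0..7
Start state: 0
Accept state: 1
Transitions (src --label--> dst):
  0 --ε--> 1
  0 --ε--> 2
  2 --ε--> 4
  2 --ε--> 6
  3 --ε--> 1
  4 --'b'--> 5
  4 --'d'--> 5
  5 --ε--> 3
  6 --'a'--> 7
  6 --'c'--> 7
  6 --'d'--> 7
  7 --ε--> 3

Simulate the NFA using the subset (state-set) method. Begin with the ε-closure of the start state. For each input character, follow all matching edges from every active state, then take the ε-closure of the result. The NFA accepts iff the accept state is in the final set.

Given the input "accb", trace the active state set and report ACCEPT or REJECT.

initial (ε-close {0}): {0,1,2,4,6}
'a' @ 1: {1,3,7}  (accept∈set)
'c' @ 2: {}  — state set empty
rest 'cb' ignored (set empty)
after full input: {}  (accept=1 not in)

Answer: REJECT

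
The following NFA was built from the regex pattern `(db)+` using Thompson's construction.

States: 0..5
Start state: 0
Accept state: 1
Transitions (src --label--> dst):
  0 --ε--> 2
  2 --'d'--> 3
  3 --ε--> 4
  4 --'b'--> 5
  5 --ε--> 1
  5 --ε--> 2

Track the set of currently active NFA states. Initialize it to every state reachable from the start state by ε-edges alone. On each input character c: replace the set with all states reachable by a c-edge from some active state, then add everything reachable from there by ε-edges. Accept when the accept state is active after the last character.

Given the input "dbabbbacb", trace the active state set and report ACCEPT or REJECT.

Answer: REJECT

Steps:
S₀ = ε-closure({0}) = {0,2}
'd' @ 1: {3,4}
'b' @ 2: {1,2,5}  [accepting]
'a' @ 3: {}  — dead — no transitions
rest 'bbbacb' ignored (set empty)
end set {} — state 1 not in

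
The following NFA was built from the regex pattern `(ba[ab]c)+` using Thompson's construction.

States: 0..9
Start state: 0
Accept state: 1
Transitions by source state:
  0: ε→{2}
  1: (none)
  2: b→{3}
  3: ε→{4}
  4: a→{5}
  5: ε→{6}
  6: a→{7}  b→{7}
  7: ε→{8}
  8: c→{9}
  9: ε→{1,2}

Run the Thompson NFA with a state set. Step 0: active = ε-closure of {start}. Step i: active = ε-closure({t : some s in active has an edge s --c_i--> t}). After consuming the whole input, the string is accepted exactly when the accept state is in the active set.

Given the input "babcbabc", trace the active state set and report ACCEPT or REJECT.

start: ε-closure({0}) = {0,2}
'b' @ 1: {3,4}
'a' @ 2: {5,6}
'b' @ 3: {7,8}
'c' @ 4: {1,2,9}  (accept∈set)
'b' @ 5: {3,4}
'a' @ 6: {5,6}
'b' @ 7: {7,8}
'c' @ 8: {1,2,9}  (accept∈set)
final: {1,2,9}; accept 1 in set

Answer: ACCEPT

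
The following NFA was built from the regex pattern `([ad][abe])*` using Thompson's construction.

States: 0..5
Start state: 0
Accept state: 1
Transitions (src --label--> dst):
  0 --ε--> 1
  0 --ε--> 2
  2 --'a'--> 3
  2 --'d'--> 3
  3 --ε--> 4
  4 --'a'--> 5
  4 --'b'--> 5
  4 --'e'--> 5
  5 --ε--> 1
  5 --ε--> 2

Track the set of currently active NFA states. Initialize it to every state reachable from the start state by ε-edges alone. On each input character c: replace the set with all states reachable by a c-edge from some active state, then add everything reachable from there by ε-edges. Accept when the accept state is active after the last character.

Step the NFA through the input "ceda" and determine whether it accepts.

Answer: REJECT

Steps:
initial (ε-close {0}): {0,1,2}
'c' @ 1: {}  — state set empty
rest 'eda' ignored (set empty)
after full input: {}  (accept=1 not in)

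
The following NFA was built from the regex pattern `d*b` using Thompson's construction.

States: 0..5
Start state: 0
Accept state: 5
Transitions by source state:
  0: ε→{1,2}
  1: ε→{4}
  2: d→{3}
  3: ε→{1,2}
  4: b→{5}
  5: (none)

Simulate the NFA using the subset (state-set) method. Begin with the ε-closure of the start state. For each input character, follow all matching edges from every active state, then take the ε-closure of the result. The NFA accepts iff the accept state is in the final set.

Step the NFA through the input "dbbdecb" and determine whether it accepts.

Answer: REJECT

Derivation:
S₀ = ε-closure({0}) = {0,1,2,4}
'd' @ 1: {1,2,3,4}
'b' @ 2: {5}  (accept∈set)
'b' @ 3: {}  — no active states
rest 'decb' ignored (set empty)
end set {} — state 5 not in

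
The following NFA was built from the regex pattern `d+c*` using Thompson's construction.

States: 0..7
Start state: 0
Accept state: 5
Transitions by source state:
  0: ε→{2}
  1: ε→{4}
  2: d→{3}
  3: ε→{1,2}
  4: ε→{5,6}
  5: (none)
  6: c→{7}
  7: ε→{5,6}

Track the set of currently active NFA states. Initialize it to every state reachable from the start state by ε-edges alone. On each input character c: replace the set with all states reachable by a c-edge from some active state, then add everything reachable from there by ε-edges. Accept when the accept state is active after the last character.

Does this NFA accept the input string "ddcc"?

Answer: ACCEPT

Trace:
S₀ = ε-closure({0}) = {0,2}
'd' @ 1: {1,2,3,4,5,6}  ✓accept
'd' @ 2: {1,2,3,4,5,6}  ✓accept
'c' @ 3: {5,6,7}  ✓accept
'c' @ 4: {5,6,7}  ✓accept
after full input: {5,6,7}  (accept=5 in)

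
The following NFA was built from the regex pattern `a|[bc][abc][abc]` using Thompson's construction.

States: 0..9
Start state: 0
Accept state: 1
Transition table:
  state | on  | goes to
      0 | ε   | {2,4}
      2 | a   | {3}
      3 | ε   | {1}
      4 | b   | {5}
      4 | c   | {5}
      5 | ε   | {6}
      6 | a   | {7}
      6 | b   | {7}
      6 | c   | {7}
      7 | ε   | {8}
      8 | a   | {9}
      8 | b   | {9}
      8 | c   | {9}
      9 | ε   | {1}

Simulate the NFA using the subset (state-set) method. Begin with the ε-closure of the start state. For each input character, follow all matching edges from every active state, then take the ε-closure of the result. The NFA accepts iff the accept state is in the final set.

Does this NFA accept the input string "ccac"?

Answer: REJECT

Derivation:
S₀ = ε-closure({0}) = {0,2,4}
'c' @ 1: {5,6}
'c' @ 2: {7,8}
'a' @ 3: {1,9}  ✓accept
'c' @ 4: {}  — dead — no transitions
final: {}; accept 1 not in set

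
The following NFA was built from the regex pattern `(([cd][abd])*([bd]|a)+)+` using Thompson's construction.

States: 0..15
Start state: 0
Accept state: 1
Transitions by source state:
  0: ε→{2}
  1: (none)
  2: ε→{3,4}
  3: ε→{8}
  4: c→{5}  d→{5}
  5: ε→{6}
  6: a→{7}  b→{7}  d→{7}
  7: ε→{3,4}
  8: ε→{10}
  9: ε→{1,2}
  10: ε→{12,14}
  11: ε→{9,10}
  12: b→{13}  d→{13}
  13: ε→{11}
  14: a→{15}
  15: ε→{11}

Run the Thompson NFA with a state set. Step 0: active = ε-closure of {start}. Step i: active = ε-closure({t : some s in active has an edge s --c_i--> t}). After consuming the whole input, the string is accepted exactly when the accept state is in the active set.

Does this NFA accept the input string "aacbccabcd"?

Answer: REJECT

Steps:
initial (ε-close {0}): {0,2,3,4,8,10,12,14}
'a' @ 1: {1,2,3,4,8,9,10,11,12,14,15}  ✓accept
'a' @ 2: {1,2,3,4,8,9,10,11,12,14,15}  ✓accept
'c' @ 3: {5,6}
'b' @ 4: {3,4,7,8,10,12,14}
'c' @ 5: {5,6}
'c' @ 6: {}  — no active states
rest 'abcd' ignored (set empty)
final: {}; accept 1 not in set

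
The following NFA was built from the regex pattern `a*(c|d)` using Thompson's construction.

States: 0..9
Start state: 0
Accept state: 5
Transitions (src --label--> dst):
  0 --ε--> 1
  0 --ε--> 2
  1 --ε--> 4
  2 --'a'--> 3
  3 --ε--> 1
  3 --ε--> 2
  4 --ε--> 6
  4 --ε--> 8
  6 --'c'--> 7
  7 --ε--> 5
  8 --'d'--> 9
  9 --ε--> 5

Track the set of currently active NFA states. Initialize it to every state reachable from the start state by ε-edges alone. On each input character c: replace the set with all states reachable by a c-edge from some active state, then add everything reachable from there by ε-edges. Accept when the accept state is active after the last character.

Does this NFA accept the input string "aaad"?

S₀ = ε-closure({0}) = {0,1,2,4,6,8}
'a' @ 1: {1,2,3,4,6,8}
'a' @ 2: {1,2,3,4,6,8}
'a' @ 3: {1,2,3,4,6,8}
'd' @ 4: {5,9}  [accepting]
final: {5,9}; accept 5 in set

Answer: ACCEPT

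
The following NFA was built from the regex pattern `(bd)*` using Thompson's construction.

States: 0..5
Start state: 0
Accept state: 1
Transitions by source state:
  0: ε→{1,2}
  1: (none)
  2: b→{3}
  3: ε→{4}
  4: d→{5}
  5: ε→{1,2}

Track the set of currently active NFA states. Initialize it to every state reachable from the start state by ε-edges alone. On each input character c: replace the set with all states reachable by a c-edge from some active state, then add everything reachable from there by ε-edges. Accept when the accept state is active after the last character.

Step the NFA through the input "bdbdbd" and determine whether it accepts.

S₀ = ε-closure({0}) = {0,1,2}
'b' @ 1: {3,4}
'd' @ 2: {1,2,5}  (accept∈set)
'b' @ 3: {3,4}
'd' @ 4: {1,2,5}  (accept∈set)
'b' @ 5: {3,4}
'd' @ 6: {1,2,5}  (accept∈set)
after full input: {1,2,5}  (accept=1 in)

Answer: ACCEPT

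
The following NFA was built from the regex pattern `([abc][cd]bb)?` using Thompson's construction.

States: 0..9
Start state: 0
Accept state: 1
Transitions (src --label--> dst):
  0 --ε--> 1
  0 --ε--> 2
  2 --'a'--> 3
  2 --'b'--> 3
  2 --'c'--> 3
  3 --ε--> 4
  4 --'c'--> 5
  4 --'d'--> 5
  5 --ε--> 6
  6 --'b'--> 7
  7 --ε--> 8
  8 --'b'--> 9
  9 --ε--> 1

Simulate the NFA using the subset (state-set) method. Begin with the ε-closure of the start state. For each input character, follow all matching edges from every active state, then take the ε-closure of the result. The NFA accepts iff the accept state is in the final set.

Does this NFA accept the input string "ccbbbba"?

Answer: REJECT

Steps:
S₀ = ε-closure({0}) = {0,1,2}
'c' @ 1: {3,4}
'c' @ 2: {5,6}
'b' @ 3: {7,8}
'b' @ 4: {1,9}  ✓accept
'b' @ 5: {}  — dead — no transitions
rest 'ba' ignored (set empty)
final: {}; accept 1 not in set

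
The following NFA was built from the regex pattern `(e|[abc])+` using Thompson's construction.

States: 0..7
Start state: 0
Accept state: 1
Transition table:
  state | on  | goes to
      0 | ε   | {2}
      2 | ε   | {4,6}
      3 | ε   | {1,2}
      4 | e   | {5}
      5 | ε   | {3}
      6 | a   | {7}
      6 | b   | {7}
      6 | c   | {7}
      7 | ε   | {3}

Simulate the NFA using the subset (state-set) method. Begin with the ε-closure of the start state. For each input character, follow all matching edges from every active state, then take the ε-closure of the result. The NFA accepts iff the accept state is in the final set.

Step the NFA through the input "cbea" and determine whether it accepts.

Answer: ACCEPT

Steps:
initial (ε-close {0}): {0,2,4,6}
'c' @ 1: {1,2,3,4,6,7}  (accept∈set)
'b' @ 2: {1,2,3,4,6,7}  (accept∈set)
'e' @ 3: {1,2,3,4,5,6}  (accept∈set)
'a' @ 4: {1,2,3,4,6,7}  (accept∈set)
after full input: {1,2,3,4,6,7}  (accept=1 in)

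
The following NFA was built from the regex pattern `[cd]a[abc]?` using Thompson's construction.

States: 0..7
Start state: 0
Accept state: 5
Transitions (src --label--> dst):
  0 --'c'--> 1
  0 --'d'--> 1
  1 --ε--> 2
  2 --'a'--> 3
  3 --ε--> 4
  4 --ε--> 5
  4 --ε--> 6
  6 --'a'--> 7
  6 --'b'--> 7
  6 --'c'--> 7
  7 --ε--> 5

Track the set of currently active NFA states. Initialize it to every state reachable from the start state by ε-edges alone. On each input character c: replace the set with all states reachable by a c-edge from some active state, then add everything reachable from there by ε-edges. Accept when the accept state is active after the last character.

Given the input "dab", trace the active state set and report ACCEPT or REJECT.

Answer: ACCEPT

Steps:
S₀ = ε-closure({0}) = {0}
'd' @ 1: {1,2}
'a' @ 2: {3,4,5,6}  [accepting]
'b' @ 3: {5,7}  [accepting]
end set {5,7} — state 5 in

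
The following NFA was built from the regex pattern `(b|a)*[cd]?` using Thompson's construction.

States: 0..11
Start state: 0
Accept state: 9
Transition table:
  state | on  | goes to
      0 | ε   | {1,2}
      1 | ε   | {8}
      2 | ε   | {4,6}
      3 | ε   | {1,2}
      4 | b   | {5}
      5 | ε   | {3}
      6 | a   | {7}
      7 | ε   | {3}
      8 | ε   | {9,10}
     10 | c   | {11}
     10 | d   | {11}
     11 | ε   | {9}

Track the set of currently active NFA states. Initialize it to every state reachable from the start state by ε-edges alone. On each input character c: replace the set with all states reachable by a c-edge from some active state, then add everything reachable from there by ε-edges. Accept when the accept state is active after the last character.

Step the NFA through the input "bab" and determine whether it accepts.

Answer: ACCEPT

Trace:
initial (ε-close {0}): {0,1,2,4,6,8,9,10}
'b' @ 1: {1,2,3,4,5,6,8,9,10}  ✓accept
'a' @ 2: {1,2,3,4,6,7,8,9,10}  ✓accept
'b' @ 3: {1,2,3,4,5,6,8,9,10}  ✓accept
end set {1,2,3,4,5,6,8,9,10} — state 9 in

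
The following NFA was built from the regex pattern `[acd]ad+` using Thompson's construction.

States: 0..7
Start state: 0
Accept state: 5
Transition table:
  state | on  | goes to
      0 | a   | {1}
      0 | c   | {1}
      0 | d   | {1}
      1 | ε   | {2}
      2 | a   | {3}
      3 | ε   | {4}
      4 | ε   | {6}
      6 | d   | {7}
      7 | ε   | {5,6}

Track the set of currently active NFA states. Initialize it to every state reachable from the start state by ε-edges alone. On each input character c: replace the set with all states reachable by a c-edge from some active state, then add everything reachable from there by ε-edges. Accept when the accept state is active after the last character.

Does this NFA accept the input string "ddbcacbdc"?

Answer: REJECT

Trace:
start: ε-closure({0}) = {0}
'd' @ 1: {1,2}
'd' @ 2: {}  — state set empty
rest 'bcacbdc' ignored (set empty)
end set {} — state 5 not in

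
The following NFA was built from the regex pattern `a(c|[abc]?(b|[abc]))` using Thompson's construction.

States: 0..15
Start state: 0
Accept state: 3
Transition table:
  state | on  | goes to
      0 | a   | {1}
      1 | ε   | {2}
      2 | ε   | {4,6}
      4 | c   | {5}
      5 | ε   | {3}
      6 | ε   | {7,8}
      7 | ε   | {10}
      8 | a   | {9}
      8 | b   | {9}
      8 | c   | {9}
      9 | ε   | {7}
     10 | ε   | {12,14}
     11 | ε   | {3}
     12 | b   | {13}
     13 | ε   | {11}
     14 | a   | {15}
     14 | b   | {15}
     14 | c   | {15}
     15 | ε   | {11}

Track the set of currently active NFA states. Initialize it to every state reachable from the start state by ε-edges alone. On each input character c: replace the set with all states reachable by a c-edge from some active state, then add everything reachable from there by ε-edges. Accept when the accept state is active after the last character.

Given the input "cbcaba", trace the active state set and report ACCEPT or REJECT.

Answer: REJECT

Derivation:
start: ε-closure({0}) = {0}
'c' @ 1: {}  — state set empty
rest 'bcaba' ignored (set empty)
final: {}; accept 3 not in set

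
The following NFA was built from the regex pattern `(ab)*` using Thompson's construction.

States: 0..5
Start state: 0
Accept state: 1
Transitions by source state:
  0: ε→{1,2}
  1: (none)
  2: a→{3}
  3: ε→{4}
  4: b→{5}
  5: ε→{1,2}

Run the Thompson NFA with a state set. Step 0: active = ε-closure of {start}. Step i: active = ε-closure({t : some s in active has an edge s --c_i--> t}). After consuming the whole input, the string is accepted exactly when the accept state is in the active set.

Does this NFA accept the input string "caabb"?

Answer: REJECT

Steps:
initial (ε-close {0}): {0,1,2}
'c' @ 1: {}  — state set empty
rest 'aabb' ignored (set empty)
after full input: {}  (accept=1 not in)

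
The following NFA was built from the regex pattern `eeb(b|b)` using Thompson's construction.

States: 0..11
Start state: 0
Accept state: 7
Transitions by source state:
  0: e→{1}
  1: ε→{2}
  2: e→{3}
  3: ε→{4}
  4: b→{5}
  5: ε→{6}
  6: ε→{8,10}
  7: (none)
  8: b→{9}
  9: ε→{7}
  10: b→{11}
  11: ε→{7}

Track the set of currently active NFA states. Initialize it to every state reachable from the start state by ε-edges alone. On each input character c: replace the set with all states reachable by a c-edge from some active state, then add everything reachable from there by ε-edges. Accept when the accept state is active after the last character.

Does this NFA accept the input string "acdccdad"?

initial (ε-close {0}): {0}
'a' @ 1: {}  — state set empty
rest 'cdccdad' ignored (set empty)
after full input: {}  (accept=7 not in)

Answer: REJECT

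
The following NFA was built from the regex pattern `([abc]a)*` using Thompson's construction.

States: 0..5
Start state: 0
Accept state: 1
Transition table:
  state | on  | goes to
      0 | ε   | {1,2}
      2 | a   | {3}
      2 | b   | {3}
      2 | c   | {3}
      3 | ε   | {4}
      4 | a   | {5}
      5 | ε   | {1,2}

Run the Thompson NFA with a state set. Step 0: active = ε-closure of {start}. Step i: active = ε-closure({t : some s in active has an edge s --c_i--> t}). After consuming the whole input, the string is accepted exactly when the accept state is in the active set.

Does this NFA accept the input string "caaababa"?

Answer: ACCEPT

Derivation:
initial (ε-close {0}): {0,1,2}
'c' @ 1: {3,4}
'a' @ 2: {1,2,5}  ✓accept
'a' @ 3: {3,4}
'a' @ 4: {1,2,5}  ✓accept
'b' @ 5: {3,4}
'a' @ 6: {1,2,5}  ✓accept
'b' @ 7: {3,4}
'a' @ 8: {1,2,5}  ✓accept
after full input: {1,2,5}  (accept=1 in)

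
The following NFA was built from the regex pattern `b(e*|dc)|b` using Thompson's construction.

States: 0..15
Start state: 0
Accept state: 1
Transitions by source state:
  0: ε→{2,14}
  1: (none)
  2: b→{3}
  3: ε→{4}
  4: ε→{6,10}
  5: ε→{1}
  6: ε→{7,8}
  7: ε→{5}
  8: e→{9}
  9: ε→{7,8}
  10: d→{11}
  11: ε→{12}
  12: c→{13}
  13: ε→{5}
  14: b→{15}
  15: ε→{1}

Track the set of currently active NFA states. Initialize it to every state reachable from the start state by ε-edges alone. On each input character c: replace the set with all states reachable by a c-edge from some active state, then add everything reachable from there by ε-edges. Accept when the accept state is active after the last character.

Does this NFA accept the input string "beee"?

Answer: ACCEPT

Steps:
start: ε-closure({0}) = {0,2,14}
'b' @ 1: {1,3,4,5,6,7,8,10,15}  ✓accept
'e' @ 2: {1,5,7,8,9}  ✓accept
'e' @ 3: {1,5,7,8,9}  ✓accept
'e' @ 4: {1,5,7,8,9}  ✓accept
after full input: {1,5,7,8,9}  (accept=1 in)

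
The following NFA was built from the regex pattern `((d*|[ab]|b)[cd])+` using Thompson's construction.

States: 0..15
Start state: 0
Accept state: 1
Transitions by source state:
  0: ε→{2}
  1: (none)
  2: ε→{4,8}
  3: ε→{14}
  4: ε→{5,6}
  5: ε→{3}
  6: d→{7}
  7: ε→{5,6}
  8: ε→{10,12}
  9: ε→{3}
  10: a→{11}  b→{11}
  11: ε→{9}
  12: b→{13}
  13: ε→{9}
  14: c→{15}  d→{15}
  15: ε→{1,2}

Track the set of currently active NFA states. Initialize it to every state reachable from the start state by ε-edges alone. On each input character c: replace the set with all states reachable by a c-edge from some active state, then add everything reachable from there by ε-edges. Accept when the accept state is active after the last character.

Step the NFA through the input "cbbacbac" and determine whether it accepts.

Answer: REJECT

Trace:
S₀ = ε-closure({0}) = {0,2,3,4,5,6,8,10,12,14}
'c' @ 1: {1,2,3,4,5,6,8,10,12,14,15}  ✓accept
'b' @ 2: {3,9,11,13,14}
'b' @ 3: {}  — no active states
rest 'acbac' ignored (set empty)
end set {} — state 1 not in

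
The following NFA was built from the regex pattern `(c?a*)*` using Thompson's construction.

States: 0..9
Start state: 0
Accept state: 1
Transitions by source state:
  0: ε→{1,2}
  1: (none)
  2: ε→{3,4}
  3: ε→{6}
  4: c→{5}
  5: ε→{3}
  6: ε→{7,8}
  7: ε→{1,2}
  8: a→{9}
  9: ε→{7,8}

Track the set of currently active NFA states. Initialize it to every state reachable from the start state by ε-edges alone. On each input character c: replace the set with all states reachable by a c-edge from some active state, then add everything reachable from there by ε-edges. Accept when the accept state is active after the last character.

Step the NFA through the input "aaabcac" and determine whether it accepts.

Answer: REJECT

Derivation:
initial (ε-close {0}): {0,1,2,3,4,6,7,8}
'a' @ 1: {1,2,3,4,6,7,8,9}  [accepting]
'a' @ 2: {1,2,3,4,6,7,8,9}  [accepting]
'a' @ 3: {1,2,3,4,6,7,8,9}  [accepting]
'b' @ 4: {}  — no active states
rest 'cac' ignored (set empty)
after full input: {}  (accept=1 not in)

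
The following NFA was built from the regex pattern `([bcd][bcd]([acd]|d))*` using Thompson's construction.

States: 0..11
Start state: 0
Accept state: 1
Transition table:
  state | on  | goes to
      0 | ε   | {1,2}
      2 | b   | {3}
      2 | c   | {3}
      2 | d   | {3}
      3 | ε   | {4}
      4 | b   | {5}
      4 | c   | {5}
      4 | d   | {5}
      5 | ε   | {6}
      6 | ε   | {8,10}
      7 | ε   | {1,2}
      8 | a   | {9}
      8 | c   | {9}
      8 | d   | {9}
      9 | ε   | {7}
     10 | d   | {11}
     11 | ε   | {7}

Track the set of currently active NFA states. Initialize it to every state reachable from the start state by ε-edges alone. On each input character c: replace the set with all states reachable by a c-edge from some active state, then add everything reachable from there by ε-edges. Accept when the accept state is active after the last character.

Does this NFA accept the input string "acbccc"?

Answer: REJECT

Trace:
S₀ = ε-closure({0}) = {0,1,2}
'a' @ 1: {}  — state set empty
rest 'cbccc' ignored (set empty)
final: {}; accept 1 not in set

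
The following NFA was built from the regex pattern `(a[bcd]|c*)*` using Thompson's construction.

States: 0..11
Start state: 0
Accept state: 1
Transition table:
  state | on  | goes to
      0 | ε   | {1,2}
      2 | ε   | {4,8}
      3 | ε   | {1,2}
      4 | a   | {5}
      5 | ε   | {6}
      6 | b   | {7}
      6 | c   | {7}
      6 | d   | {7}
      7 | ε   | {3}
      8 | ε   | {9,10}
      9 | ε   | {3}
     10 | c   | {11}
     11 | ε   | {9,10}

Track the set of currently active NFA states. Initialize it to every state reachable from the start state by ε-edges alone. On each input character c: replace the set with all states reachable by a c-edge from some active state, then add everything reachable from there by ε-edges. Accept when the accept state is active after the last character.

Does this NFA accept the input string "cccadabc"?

initial (ε-close {0}): {0,1,2,3,4,8,9,10}
'c' @ 1: {1,2,3,4,8,9,10,11}  ✓accept
'c' @ 2: {1,2,3,4,8,9,10,11}  ✓accept
'c' @ 3: {1,2,3,4,8,9,10,11}  ✓accept
'a' @ 4: {5,6}
'd' @ 5: {1,2,3,4,7,8,9,10}  ✓accept
'a' @ 6: {5,6}
'b' @ 7: {1,2,3,4,7,8,9,10}  ✓accept
'c' @ 8: {1,2,3,4,8,9,10,11}  ✓accept
after full input: {1,2,3,4,8,9,10,11}  (accept=1 in)

Answer: ACCEPT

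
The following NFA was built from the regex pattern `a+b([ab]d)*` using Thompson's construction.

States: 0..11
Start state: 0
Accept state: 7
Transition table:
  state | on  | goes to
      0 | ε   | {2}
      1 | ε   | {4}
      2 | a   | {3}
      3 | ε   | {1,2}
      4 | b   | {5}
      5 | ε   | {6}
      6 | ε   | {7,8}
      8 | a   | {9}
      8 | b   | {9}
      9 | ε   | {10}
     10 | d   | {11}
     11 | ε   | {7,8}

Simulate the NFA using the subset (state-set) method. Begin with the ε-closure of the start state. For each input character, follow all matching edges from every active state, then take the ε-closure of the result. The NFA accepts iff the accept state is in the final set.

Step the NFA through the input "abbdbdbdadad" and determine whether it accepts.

S₀ = ε-closure({0}) = {0,2}
'a' @ 1: {1,2,3,4}
'b' @ 2: {5,6,7,8}  [accepting]
'b' @ 3: {9,10}
'd' @ 4: {7,8,11}  [accepting]
'b' @ 5: {9,10}
'd' @ 6: {7,8,11}  [accepting]
'b' @ 7: {9,10}
'd' @ 8: {7,8,11}  [accepting]
'a' @ 9: {9,10}
'd' @ 10: {7,8,11}  [accepting]
'a' @ 11: {9,10}
'd' @ 12: {7,8,11}  [accepting]
end set {7,8,11} — state 7 in

Answer: ACCEPT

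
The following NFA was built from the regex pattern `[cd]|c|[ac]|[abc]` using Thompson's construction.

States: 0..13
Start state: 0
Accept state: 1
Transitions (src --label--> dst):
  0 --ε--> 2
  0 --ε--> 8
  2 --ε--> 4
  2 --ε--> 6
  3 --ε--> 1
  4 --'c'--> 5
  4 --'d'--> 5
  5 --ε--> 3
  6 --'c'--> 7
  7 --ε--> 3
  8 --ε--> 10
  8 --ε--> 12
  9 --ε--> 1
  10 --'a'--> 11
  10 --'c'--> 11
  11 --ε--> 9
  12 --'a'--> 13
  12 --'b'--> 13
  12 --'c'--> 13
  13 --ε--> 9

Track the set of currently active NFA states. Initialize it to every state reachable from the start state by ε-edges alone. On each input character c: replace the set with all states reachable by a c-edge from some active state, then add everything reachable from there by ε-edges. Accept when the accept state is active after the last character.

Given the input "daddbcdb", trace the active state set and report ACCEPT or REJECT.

S₀ = ε-closure({0}) = {0,2,4,6,8,10,12}
'd' @ 1: {1,3,5}  ✓accept
'a' @ 2: {}  — state set empty
rest 'ddbcdb' ignored (set empty)
final: {}; accept 1 not in set

Answer: REJECT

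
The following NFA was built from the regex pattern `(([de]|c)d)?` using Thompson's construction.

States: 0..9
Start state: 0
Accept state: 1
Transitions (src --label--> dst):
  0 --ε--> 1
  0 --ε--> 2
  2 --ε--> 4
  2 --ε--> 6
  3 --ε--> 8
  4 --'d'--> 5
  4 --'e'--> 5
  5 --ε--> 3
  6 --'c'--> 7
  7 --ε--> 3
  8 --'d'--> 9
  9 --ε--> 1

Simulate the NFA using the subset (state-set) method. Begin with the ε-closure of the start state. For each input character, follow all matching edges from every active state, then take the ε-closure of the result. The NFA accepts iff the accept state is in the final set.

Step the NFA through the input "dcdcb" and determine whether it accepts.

S₀ = ε-closure({0}) = {0,1,2,4,6}
'd' @ 1: {3,5,8}
'c' @ 2: {}  — dead — no transitions
rest 'dcb' ignored (set empty)
final: {}; accept 1 not in set

Answer: REJECT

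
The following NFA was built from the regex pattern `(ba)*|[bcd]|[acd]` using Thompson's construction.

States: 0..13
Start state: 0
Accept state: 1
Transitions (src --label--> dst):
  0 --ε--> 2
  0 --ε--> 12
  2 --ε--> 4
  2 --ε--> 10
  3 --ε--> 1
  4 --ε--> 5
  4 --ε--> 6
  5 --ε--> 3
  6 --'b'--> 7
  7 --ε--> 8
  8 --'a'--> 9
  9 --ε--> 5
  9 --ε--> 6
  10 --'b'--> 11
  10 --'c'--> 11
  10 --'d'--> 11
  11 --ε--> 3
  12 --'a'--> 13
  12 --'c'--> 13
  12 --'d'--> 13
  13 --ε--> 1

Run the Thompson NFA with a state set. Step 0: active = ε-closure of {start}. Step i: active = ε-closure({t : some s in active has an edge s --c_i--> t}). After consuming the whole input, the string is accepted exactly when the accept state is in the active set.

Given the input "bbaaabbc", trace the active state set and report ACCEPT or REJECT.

Answer: REJECT

Derivation:
initial (ε-close {0}): {0,1,2,3,4,5,6,10,12}
'b' @ 1: {1,3,7,8,11}  ✓accept
'b' @ 2: {}  — dead — no transitions
rest 'aaabbc' ignored (set empty)
final: {}; accept 1 not in set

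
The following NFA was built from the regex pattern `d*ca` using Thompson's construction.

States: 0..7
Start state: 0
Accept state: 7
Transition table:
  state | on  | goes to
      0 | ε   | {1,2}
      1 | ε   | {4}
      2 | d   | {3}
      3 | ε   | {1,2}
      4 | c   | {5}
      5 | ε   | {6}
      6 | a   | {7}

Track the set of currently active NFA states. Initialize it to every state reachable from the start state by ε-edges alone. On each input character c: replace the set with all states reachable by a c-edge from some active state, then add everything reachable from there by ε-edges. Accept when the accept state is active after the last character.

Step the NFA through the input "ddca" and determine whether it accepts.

start: ε-closure({0}) = {0,1,2,4}
'd' @ 1: {1,2,3,4}
'd' @ 2: {1,2,3,4}
'c' @ 3: {5,6}
'a' @ 4: {7}  [accepting]
end set {7} — state 7 in

Answer: ACCEPT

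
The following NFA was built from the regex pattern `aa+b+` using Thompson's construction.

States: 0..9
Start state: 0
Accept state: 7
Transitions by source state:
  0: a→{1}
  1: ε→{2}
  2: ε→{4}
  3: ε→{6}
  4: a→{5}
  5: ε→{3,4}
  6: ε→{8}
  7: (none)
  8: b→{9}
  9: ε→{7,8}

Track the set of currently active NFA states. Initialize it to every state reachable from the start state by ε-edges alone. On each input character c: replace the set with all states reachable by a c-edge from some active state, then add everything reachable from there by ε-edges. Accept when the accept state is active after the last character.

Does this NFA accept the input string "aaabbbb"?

Answer: ACCEPT

Derivation:
start: ε-closure({0}) = {0}
'a' @ 1: {1,2,4}
'a' @ 2: {3,4,5,6,8}
'a' @ 3: {3,4,5,6,8}
'b' @ 4: {7,8,9}  (accept∈set)
'b' @ 5: {7,8,9}  (accept∈set)
'b' @ 6: {7,8,9}  (accept∈set)
'b' @ 7: {7,8,9}  (accept∈set)
after full input: {7,8,9}  (accept=7 in)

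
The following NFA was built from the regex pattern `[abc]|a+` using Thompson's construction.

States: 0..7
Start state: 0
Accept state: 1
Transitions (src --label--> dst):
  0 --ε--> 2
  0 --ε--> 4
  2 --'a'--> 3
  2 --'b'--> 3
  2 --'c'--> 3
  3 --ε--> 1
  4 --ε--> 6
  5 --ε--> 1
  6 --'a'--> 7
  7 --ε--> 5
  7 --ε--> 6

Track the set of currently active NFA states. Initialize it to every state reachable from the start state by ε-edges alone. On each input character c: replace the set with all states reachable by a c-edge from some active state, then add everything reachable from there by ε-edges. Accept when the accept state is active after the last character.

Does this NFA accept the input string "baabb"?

start: ε-closure({0}) = {0,2,4,6}
'b' @ 1: {1,3}  (accept∈set)
'a' @ 2: {}  — dead — no transitions
rest 'abb' ignored (set empty)
end set {} — state 1 not in

Answer: REJECT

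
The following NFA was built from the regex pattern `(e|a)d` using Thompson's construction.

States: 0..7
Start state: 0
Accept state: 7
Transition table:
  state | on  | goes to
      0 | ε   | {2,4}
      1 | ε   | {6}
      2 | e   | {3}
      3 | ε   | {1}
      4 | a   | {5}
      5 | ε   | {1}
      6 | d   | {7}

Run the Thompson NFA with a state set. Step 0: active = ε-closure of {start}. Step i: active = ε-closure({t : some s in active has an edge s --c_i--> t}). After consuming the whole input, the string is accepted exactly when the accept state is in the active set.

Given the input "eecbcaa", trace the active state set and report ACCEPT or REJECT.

Answer: REJECT

Steps:
S₀ = ε-closure({0}) = {0,2,4}
'e' @ 1: {1,3,6}
'e' @ 2: {}  — state set empty
rest 'cbcaa' ignored (set empty)
end set {} — state 7 not in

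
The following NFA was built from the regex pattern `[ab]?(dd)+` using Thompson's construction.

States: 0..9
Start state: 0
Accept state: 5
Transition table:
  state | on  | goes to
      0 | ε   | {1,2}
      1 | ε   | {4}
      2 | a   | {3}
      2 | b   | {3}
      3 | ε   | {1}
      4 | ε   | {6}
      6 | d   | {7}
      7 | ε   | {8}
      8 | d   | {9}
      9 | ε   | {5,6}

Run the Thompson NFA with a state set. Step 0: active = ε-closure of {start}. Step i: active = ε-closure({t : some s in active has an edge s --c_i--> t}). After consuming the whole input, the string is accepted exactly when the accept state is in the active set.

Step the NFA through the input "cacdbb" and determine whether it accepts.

S₀ = ε-closure({0}) = {0,1,2,4,6}
'c' @ 1: {}  — dead — no transitions
rest 'acdbb' ignored (set empty)
after full input: {}  (accept=5 not in)

Answer: REJECT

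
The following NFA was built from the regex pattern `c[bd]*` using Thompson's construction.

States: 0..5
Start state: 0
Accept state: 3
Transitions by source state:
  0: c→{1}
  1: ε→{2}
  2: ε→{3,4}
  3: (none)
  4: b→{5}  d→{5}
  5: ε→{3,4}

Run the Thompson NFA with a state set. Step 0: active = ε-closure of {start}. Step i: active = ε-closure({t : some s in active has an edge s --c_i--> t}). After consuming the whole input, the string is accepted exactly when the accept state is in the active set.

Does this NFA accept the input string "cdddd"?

Answer: ACCEPT

Derivation:
S₀ = ε-closure({0}) = {0}
'c' @ 1: {1,2,3,4}  (accept∈set)
'd' @ 2: {3,4,5}  (accept∈set)
'd' @ 3: {3,4,5}  (accept∈set)
'd' @ 4: {3,4,5}  (accept∈set)
'd' @ 5: {3,4,5}  (accept∈set)
end set {3,4,5} — state 3 in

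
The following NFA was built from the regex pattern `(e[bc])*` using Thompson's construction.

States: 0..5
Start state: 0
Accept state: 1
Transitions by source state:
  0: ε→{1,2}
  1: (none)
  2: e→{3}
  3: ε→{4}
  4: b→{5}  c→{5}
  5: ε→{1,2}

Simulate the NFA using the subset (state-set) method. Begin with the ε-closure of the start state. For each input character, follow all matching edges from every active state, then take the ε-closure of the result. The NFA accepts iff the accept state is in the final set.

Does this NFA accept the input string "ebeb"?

Answer: ACCEPT

Steps:
initial (ε-close {0}): {0,1,2}
'e' @ 1: {3,4}
'b' @ 2: {1,2,5}  (accept∈set)
'e' @ 3: {3,4}
'b' @ 4: {1,2,5}  (accept∈set)
after full input: {1,2,5}  (accept=1 in)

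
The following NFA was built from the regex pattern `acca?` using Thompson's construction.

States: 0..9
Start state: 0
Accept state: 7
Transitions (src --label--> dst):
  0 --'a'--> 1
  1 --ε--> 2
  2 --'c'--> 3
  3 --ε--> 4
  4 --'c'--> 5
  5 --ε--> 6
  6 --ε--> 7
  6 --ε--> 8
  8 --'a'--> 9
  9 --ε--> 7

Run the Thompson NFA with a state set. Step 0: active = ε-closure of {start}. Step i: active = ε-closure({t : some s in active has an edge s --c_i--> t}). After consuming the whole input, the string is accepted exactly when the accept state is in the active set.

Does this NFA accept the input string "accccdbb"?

initial (ε-close {0}): {0}
'a' @ 1: {1,2}
'c' @ 2: {3,4}
'c' @ 3: {5,6,7,8}  (accept∈set)
'c' @ 4: {}  — no active states
rest 'cdbb' ignored (set empty)
after full input: {}  (accept=7 not in)

Answer: REJECT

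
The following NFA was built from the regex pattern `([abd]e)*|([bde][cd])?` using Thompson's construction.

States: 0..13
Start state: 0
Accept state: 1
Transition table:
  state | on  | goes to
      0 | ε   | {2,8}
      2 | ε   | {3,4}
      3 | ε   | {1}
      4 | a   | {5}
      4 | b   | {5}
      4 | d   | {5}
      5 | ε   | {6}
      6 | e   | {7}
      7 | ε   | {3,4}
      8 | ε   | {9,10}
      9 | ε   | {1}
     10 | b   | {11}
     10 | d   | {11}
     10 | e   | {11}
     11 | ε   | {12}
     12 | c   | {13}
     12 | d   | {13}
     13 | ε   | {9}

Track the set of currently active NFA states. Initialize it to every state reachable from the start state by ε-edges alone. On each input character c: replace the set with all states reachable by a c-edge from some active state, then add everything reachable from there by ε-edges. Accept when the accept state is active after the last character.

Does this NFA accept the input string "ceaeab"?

S₀ = ε-closure({0}) = {0,1,2,3,4,8,9,10}
'c' @ 1: {}  — dead — no transitions
rest 'eaeab' ignored (set empty)
final: {}; accept 1 not in set

Answer: REJECT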